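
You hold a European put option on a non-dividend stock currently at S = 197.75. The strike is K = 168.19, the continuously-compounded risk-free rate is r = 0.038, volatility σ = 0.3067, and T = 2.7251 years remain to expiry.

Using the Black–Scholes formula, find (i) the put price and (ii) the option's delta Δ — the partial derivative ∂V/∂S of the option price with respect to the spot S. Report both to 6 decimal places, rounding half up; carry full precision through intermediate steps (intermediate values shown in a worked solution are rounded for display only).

σ√T = 0.3067·√2.7251 = 0.506297
d₁ = (ln(S/K) + (r+σ²/2)T) / (σ√T) = (ln(197.75/168.19) + (0.038+0.3067²/2)·2.7251) / 0.506297 = (0.161909 + 0.231722) / 0.506297 = 0.777472
d₂ = d₁ − σ√T = 0.777472 − 0.506297 = 0.271175
e^{−rT} = e^{−0.038·2.7251} = 0.901628
N(−d₁) = 0.218440,  N(−d₂) = 0.393128
Put price V = K·e^{−rT}·N(−d₂) − S·N(−d₁) = 59.615821 − 43.196566 = 16.419255
Δ = −N(−d₁) = -0.218440

price = 16.419255
Δ = -0.218440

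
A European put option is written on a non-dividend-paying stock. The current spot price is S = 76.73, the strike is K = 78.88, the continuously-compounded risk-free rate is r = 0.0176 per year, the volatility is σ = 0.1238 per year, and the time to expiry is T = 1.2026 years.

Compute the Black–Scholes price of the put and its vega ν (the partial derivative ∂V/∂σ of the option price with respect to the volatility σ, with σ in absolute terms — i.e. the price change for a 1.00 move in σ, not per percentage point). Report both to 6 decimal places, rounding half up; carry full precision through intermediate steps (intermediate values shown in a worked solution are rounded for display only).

price = 4.419820
ν = 33.561935

σ√T = 0.1238·√1.2026 = 0.135763
d₁ = (ln(S/K) + (r+σ²/2)T) / (σ√T) = (ln(76.73/78.88) + (0.0176+0.1238²/2)·1.2026) / 0.135763 = (-0.027635 + 0.030382) / 0.135763 = 0.020231
d₂ = d₁ − σ√T = 0.020231 − 0.135763 = -0.115532
e^{−rT} = e^{−0.0176·1.2026} = 0.979057
N(−d₁) = 0.491930,  N(−d₂) = 0.545988
Put price V = K·e^{−rT}·N(−d₂) − S·N(−d₁) = 42.165578 − 37.745758 = 4.419820
φ(d₁) = (1/√(2π))·e^{−d₁²/2} = 0.398861
ν = S·φ(d₁)·√T = 33.561935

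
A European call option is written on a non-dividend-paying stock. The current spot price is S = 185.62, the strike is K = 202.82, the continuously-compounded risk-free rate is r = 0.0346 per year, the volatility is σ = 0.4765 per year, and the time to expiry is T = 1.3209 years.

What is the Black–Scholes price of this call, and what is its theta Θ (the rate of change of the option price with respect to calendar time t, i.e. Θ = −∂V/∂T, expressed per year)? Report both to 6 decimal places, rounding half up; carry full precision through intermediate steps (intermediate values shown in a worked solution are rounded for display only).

price = 36.983815
Θ = -17.489629

σ√T = 0.4765·√1.3209 = 0.547643
d₁ = (ln(S/K) + (r+σ²/2)T) / (σ√T) = (ln(185.62/202.82) + (0.0346+0.4765²/2)·1.3209) / 0.547643 = (-0.088617 + 0.195660) / 0.547643 = 0.195460
d₂ = d₁ − σ√T = 0.195460 − 0.547643 = -0.352183
e^{−rT} = e^{−0.0346·1.3209} = 0.955326
N(d₁) = 0.577484,  N(d₂) = 0.362350
Call price V = S·N(d₁) − K·e^{−rT}·N(d₂) = 107.192515 − 70.208700 = 36.983815
φ(d₁) = (1/√(2π))·e^{−d₁²/2} = 0.391394
Θ = −S·φ(d₁)·σ/(2√T) − r·K·e^{−rT}·N(d₂) = −15.060408 − 2.429221 = -17.489629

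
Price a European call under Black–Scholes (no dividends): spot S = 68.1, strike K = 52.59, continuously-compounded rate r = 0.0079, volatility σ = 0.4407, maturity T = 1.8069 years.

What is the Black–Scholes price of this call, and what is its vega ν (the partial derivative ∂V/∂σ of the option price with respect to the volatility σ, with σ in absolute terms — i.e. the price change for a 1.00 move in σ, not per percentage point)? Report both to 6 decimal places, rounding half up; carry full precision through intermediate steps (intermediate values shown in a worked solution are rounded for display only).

price = 23.498284
ν = 27.430109

σ√T = 0.4407·√1.8069 = 0.592393
d₁ = (ln(S/K) + (r+σ²/2)T) / (σ√T) = (ln(68.1/52.59) + (0.0079+0.4407²/2)·1.8069) / 0.592393 = (0.258451 + 0.189739) / 0.592393 = 0.756576
d₂ = d₁ − σ√T = 0.756576 − 0.592393 = 0.164183
e^{−rT} = e^{−0.0079·1.8069} = 0.985827
N(d₁) = 0.775348,  N(d₂) = 0.565206
Call price V = S·N(d₁) − K·e^{−rT}·N(d₂) = 52.801205 − 29.302921 = 23.498284
φ(d₁) = (1/√(2π))·e^{−d₁²/2} = 0.299649
ν = S·φ(d₁)·√T = 27.430109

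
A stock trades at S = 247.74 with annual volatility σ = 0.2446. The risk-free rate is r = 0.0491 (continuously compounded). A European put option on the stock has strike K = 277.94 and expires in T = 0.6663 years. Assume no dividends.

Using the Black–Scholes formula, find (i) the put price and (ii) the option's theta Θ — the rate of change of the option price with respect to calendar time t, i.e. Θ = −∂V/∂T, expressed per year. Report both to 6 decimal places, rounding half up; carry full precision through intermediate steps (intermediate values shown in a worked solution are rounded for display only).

price = 32.887303
Θ = -4.914136

σ√T = 0.2446·√0.6663 = 0.199660
d₁ = (ln(S/K) + (r+σ²/2)T) / (σ√T) = (ln(247.74/277.94) + (0.0491+0.2446²/2)·0.6663) / 0.199660 = (-0.115025 + 0.052647) / 0.199660 = -0.312421
d₂ = d₁ − σ√T = -0.312421 − 0.199660 = -0.512081
e^{−rT} = e^{−0.0491·0.6663} = 0.967814
N(−d₁) = 0.622640,  N(−d₂) = 0.695703
Put price V = K·e^{−rT}·N(−d₂) − S·N(−d₁) = 187.140072 − 154.252770 = 32.887303
φ(d₁) = (1/√(2π))·e^{−d₁²/2} = 0.379940
Θ = −S·φ(d₁)·σ/(2√T) + r·K·e^{−rT}·N(−d₂) = −14.102713 + 9.188578 = -4.914136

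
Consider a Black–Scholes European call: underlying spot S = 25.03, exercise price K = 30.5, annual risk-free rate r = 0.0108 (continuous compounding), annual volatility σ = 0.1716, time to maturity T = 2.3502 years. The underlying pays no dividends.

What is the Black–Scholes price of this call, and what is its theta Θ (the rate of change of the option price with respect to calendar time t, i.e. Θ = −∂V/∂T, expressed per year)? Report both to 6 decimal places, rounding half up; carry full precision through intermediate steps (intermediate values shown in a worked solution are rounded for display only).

price = 1.100878
Θ = -0.556658

σ√T = 0.1716·√2.3502 = 0.263069
d₁ = (ln(S/K) + (r+σ²/2)T) / (σ√T) = (ln(25.03/30.5) + (0.0108+0.1716²/2)·2.3502) / 0.263069 = (-0.197652 + 0.059985) / 0.263069 = -0.523310
d₂ = d₁ − σ√T = -0.523310 − 0.263069 = -0.786379
e^{−rT} = e^{−0.0108·2.3502} = 0.974937
N(d₁) = 0.300379,  N(d₂) = 0.215823
Call price V = S·N(d₁) − K·e^{−rT}·N(d₂) = 7.518489 − 6.417612 = 1.100878
φ(d₁) = (1/√(2π))·e^{−d₁²/2} = 0.347891
Θ = −S·φ(d₁)·σ/(2√T) − r·K·e^{−rT}·N(d₂) = −0.487348 − 0.069310 = -0.556658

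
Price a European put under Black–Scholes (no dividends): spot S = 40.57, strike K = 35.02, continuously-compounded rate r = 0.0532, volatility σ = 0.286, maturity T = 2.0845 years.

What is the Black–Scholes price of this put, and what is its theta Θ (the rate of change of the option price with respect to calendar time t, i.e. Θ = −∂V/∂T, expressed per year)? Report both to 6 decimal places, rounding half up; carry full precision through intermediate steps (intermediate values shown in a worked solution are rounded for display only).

σ√T = 0.286·√2.0845 = 0.412921
d₁ = (ln(S/K) + (r+σ²/2)T) / (σ√T) = (ln(40.57/35.02) + (0.0532+0.286²/2)·2.0845) / 0.412921 = (0.147110 + 0.196147) / 0.412921 = 0.831289
d₂ = d₁ − σ√T = 0.831289 − 0.412921 = 0.418368
e^{−rT} = e^{−0.0532·2.0845} = 0.895032
N(−d₁) = 0.202905,  N(−d₂) = 0.337839
Put price V = K·e^{−rT}·N(−d₂) − S·N(−d₁) = 10.589234 − 8.231860 = 2.357375
φ(d₁) = (1/√(2π))·e^{−d₁²/2} = 0.282392
Θ = −S·φ(d₁)·σ/(2√T) + r·K·e^{−rT}·N(−d₂) = −1.134729 + 0.563347 = -0.571382

price = 2.357375
Θ = -0.571382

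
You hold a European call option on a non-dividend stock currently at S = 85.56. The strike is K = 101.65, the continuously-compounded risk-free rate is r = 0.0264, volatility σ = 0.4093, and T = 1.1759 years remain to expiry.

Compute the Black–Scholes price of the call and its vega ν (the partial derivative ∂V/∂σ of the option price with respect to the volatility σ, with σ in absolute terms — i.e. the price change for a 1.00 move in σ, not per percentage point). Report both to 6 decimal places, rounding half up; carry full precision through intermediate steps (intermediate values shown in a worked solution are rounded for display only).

σ√T = 0.4093·√1.1759 = 0.443841
d₁ = (ln(S/K) + (r+σ²/2)T) / (σ√T) = (ln(85.56/101.65) + (0.0264+0.4093²/2)·1.1759) / 0.443841 = (-0.172318 + 0.129541) / 0.443841 = -0.096379
d₂ = d₁ − σ√T = -0.096379 − 0.443841 = -0.540219
e^{−rT} = e^{−0.0264·1.1759} = 0.969433
N(d₁) = 0.461610,  N(d₂) = 0.294523
Call price V = S·N(d₁) − K·e^{−rT}·N(d₂) = 39.495349 − 29.023144 = 10.472205
φ(d₁) = (1/√(2π))·e^{−d₁²/2} = 0.397094
ν = S·φ(d₁)·√T = 36.842492

price = 10.472205
ν = 36.842492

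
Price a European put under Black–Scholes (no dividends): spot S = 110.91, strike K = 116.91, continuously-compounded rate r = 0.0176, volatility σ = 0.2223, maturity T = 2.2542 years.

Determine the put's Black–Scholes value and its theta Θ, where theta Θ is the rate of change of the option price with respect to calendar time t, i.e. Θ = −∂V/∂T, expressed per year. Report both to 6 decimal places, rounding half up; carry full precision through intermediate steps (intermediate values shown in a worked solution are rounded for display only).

σ√T = 0.2223·√2.2542 = 0.333761
d₁ = (ln(S/K) + (r+σ²/2)T) / (σ√T) = (ln(110.91/116.91) + (0.0176+0.2223²/2)·2.2542) / 0.333761 = (-0.052685 + 0.095372) / 0.333761 = 0.127896
d₂ = d₁ − σ√T = 0.127896 − 0.333761 = -0.205865
e^{−rT} = e^{−0.0176·2.2542} = 0.961103
N(−d₁) = 0.449116,  N(−d₂) = 0.581552
Put price V = K·e^{−rT}·N(−d₂) − S·N(−d₁) = 65.344622 − 49.811403 = 15.533219
φ(d₁) = (1/√(2π))·e^{−d₁²/2} = 0.395693
Θ = −S·φ(d₁)·σ/(2√T) + r·K·e^{−rT}·N(−d₂) = −3.248943 + 1.150065 = -2.098877

price = 15.533219
Θ = -2.098877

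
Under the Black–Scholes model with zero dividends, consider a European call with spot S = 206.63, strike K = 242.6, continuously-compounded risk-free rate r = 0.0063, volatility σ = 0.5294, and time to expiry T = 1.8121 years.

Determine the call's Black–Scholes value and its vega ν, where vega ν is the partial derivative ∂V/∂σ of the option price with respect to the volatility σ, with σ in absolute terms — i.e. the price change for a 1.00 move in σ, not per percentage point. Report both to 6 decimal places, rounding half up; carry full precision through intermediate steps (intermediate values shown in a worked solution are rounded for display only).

price = 46.837205
ν = 109.772274

σ√T = 0.5294·√1.8121 = 0.712648
d₁ = (ln(S/K) + (r+σ²/2)T) / (σ√T) = (ln(206.63/242.6) + (0.0063+0.5294²/2)·1.8121) / 0.712648 = (-0.160484 + 0.265350) / 0.712648 = 0.147149
d₂ = d₁ − σ√T = 0.147149 − 0.712648 = -0.565499
e^{−rT} = e^{−0.0063·1.8121} = 0.988649
N(d₁) = 0.558493,  N(d₂) = 0.285867
Call price V = S·N(d₁) − K·e^{−rT}·N(d₂) = 115.401375 − 68.564171 = 46.837205
φ(d₁) = (1/√(2π))·e^{−d₁²/2} = 0.394646
ν = S·φ(d₁)·√T = 109.772274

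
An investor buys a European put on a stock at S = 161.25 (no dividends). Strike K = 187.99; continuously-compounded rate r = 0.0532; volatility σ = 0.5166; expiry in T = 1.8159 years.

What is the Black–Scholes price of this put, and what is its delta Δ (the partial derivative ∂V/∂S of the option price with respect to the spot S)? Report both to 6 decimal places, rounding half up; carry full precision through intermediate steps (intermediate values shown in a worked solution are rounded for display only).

price = 50.036698
Δ = -0.394949

σ√T = 0.5166·√1.8159 = 0.696146
d₁ = (ln(S/K) + (r+σ²/2)T) / (σ√T) = (ln(161.25/187.99) + (0.0532+0.5166²/2)·1.8159) / 0.696146 = (-0.153433 + 0.338916) / 0.696146 = 0.266442
d₂ = d₁ − σ√T = 0.266442 − 0.696146 = -0.429704
e^{−rT} = e^{−0.0532·1.8159} = 0.907914
N(−d₁) = 0.394949,  N(−d₂) = 0.666294
Put price V = K·e^{−rT}·N(−d₂) − S·N(−d₁) = 113.722274 − 63.685576 = 50.036698
Δ = −N(−d₁) = -0.394949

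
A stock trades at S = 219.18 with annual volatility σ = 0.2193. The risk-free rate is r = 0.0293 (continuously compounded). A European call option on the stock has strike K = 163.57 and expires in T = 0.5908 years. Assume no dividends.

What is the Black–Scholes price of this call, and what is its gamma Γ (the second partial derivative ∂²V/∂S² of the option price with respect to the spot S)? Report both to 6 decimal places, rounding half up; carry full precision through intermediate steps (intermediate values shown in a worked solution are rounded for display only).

σ√T = 0.2193·√0.5908 = 0.168562
d₁ = (ln(S/K) + (r+σ²/2)T) / (σ√T) = (ln(219.18/163.57) + (0.0293+0.2193²/2)·0.5908) / 0.168562 = (0.292652 + 0.031517) / 0.168562 = 1.923149
d₂ = d₁ − σ√T = 1.923149 − 0.168562 = 1.754587
e^{−rT} = e^{−0.0293·0.5908} = 0.982839
N(d₁) = 0.972769,  N(d₂) = 0.960335
Call price V = S·N(d₁) − K·e^{−rT}·N(d₂) = 213.211581 − 154.386243 = 58.825338
φ(d₁) = (1/√(2π))·e^{−d₁²/2} = 0.062776
Γ = φ(d₁) / (S·σ·√T) = 0.001699

price = 58.825338
Γ = 0.001699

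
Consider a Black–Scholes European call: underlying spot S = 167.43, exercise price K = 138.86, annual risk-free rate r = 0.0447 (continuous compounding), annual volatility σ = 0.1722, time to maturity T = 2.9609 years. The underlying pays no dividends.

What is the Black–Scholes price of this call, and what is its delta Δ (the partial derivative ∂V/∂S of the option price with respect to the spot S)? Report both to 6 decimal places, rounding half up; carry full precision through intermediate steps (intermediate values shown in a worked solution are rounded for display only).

σ√T = 0.1722·√2.9609 = 0.296309
d₁ = (ln(S/K) + (r+σ²/2)T) / (σ√T) = (ln(167.43/138.86) + (0.0447+0.1722²/2)·2.9609) / 0.296309 = (0.187099 + 0.176252) / 0.296309 = 1.226256
d₂ = d₁ − σ√T = 1.226256 − 0.296309 = 0.929947
e^{−rT} = e^{−0.0447·2.9609} = 0.876032
N(d₁) = 0.889949,  N(d₂) = 0.823801
Call price V = S·N(d₁) − K·e^{−rT}·N(d₂) = 149.004138 − 100.211949 = 48.792190
Δ = N(d₁) = 0.889949

price = 48.792190
Δ = 0.889949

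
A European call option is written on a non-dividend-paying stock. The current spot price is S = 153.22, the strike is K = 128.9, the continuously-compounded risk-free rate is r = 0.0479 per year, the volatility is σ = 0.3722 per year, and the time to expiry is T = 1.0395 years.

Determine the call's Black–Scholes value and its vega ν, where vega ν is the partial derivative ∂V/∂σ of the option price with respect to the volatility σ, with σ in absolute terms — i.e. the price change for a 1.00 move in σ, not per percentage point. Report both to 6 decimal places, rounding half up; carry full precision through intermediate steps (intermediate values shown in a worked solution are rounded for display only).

price = 39.461072
ν = 46.103963

σ√T = 0.3722·√1.0395 = 0.379480
d₁ = (ln(S/K) + (r+σ²/2)T) / (σ√T) = (ln(153.22/128.9) + (0.0479+0.3722²/2)·1.0395) / 0.379480 = (0.172838 + 0.121794) / 0.379480 = 0.776411
d₂ = d₁ − σ√T = 0.776411 − 0.379480 = 0.396932
e^{−rT} = e^{−0.0479·1.0395} = 0.951427
N(d₁) = 0.781247,  N(d₂) = 0.654291
Call price V = S·N(d₁) − K·e^{−rT}·N(d₂) = 119.702653 − 80.241581 = 39.461072
φ(d₁) = (1/√(2π))·e^{−d₁²/2} = 0.295128
ν = S·φ(d₁)·√T = 46.103963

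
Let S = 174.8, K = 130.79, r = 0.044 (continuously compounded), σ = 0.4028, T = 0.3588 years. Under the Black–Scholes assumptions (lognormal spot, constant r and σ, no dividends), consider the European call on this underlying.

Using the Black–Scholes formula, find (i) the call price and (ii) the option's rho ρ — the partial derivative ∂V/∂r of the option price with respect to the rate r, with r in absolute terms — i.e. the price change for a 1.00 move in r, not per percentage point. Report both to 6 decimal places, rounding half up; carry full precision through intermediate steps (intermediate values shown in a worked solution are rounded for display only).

price = 47.814595
ρ = 40.385855

σ√T = 0.4028·√0.3588 = 0.241277
d₁ = (ln(S/K) + (r+σ²/2)T) / (σ√T) = (ln(174.8/130.79) + (0.044+0.4028²/2)·0.3588) / 0.241277 = (0.290049 + 0.044894) / 0.241277 = 1.388214
d₂ = d₁ − σ√T = 1.388214 − 0.241277 = 1.146937
e^{−rT} = e^{−0.044·0.3588} = 0.984337
N(d₁) = 0.917464,  N(d₂) = 0.874296
Call price V = S·N(d₁) − K·e^{−rT}·N(d₂) = 160.372719 − 112.558124 = 47.814595
ρ = K·T·e^{−rT}·N(d₂) = 40.385855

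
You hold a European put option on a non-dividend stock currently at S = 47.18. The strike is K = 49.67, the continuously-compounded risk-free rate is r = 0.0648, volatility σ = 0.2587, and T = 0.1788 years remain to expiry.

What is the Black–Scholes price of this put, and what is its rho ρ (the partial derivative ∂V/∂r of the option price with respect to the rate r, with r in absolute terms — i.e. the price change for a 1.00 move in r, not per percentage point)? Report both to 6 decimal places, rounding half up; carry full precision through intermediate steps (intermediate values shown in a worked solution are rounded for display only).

price = 3.196289
ρ = -5.814738

σ√T = 0.2587·√0.1788 = 0.109391
d₁ = (ln(S/K) + (r+σ²/2)T) / (σ√T) = (ln(47.18/49.67) + (0.0648+0.2587²/2)·0.1788) / 0.109391 = (-0.051431 + 0.017569) / 0.109391 = -0.309548
d₂ = d₁ − σ√T = -0.309548 − 0.109391 = -0.418939
e^{−rT} = e^{−0.0648·0.1788} = 0.988481
N(−d₁) = 0.621548,  N(−d₂) = 0.662370
Put price V = K·e^{−rT}·N(−d₂) − S·N(−d₁) = 32.520908 − 29.324618 = 3.196289
ρ = −K·T·e^{−rT}·N(−d₂) = -5.814738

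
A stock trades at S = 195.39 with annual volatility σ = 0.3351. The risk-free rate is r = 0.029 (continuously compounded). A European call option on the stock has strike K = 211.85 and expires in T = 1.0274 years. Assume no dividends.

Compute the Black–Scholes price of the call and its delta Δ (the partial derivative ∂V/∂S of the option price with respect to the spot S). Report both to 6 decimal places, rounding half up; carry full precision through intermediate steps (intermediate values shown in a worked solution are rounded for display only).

σ√T = 0.3351·√1.0274 = 0.339660
d₁ = (ln(S/K) + (r+σ²/2)T) / (σ√T) = (ln(195.39/211.85) + (0.029+0.3351²/2)·1.0274) / 0.339660 = (-0.080881 + 0.087479) / 0.339660 = 0.019426
d₂ = d₁ − σ√T = 0.019426 − 0.339660 = -0.320234
e^{−rT} = e^{−0.029·1.0274} = 0.970645
N(d₁) = 0.507749,  N(d₂) = 0.374395
Call price V = S·N(d₁) − K·e^{−rT}·N(d₂) = 99.209116 − 76.987340 = 22.221776
Δ = N(d₁) = 0.507749

price = 22.221776
Δ = 0.507749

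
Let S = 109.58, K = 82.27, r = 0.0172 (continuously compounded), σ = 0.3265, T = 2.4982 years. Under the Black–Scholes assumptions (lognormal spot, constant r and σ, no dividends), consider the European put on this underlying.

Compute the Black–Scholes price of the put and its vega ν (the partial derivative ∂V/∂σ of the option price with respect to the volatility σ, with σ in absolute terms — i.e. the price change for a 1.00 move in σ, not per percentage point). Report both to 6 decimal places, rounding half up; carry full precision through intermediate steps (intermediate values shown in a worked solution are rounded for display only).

price = 7.454394
ν = 46.220314

σ√T = 0.3265·√2.4982 = 0.516056
d₁ = (ln(S/K) + (r+σ²/2)T) / (σ√T) = (ln(109.58/82.27) + (0.0172+0.3265²/2)·2.4982) / 0.516056 = (0.286648 + 0.176126) / 0.516056 = 0.896752
d₂ = d₁ − σ√T = 0.896752 − 0.516056 = 0.380696
e^{−rT} = e^{−0.0172·2.4982} = 0.957941
N(−d₁) = 0.184926,  N(−d₂) = 0.351714
Put price V = K·e^{−rT}·N(−d₂) − S·N(−d₁) = 27.718541 − 20.264147 = 7.454394
φ(d₁) = (1/√(2π))·e^{−d₁²/2} = 0.266863
ν = S·φ(d₁)·√T = 46.220314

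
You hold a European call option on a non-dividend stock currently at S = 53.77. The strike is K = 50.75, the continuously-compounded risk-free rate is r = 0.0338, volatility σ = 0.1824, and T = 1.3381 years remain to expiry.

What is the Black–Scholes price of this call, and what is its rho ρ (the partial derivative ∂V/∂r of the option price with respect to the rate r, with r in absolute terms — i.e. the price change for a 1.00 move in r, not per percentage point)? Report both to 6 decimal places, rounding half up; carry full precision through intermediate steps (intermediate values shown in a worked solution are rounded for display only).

σ√T = 0.1824·√1.3381 = 0.210994
d₁ = (ln(S/K) + (r+σ²/2)T) / (σ√T) = (ln(53.77/50.75) + (0.0338+0.1824²/2)·1.3381) / 0.210994 = (0.057804 + 0.067487) / 0.210994 = 0.593814
d₂ = d₁ − σ√T = 0.593814 − 0.210994 = 0.382821
e^{−rT} = e^{−0.0338·1.3381} = 0.955780
N(d₁) = 0.723682,  N(d₂) = 0.649074
Call price V = S·N(d₁) − K·e^{−rT}·N(d₂) = 38.912374 − 31.483854 = 7.428520
ρ = K·T·e^{−rT}·N(d₂) = 42.128545

price = 7.428520
ρ = 42.128545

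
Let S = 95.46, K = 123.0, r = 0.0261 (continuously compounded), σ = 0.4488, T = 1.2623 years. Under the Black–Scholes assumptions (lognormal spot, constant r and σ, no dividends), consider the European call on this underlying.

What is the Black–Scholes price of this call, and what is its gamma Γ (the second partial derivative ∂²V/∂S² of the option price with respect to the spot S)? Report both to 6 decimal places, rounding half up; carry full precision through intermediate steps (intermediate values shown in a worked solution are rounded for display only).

price = 11.526134
Γ = 0.008147

σ√T = 0.4488·√1.2623 = 0.504236
d₁ = (ln(S/K) + (r+σ²/2)T) / (σ√T) = (ln(95.46/123.0) + (0.0261+0.4488²/2)·1.2623) / 0.504236 = (-0.253477 + 0.160073) / 0.504236 = -0.185238
d₂ = d₁ − σ√T = -0.185238 − 0.504236 = -0.689475
e^{−rT} = e^{−0.0261·1.2623} = 0.967591
N(d₁) = 0.426521,  N(d₂) = 0.245262
Call price V = S·N(d₁) − K·e^{−rT}·N(d₂) = 40.715702 − 29.189568 = 11.526134
φ(d₁) = (1/√(2π))·e^{−d₁²/2} = 0.392156
Γ = φ(d₁) / (S·σ·√T) = 0.008147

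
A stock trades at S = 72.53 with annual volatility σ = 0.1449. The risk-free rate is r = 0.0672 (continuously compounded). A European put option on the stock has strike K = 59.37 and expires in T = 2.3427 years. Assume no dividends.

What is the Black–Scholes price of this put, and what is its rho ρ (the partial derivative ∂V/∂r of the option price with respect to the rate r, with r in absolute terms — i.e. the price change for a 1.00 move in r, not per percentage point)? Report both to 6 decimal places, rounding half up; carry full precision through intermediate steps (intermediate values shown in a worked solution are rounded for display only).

price = 0.302119
ρ = -7.912564

σ√T = 0.1449·√2.3427 = 0.221782
d₁ = (ln(S/K) + (r+σ²/2)T) / (σ√T) = (ln(72.53/59.37) + (0.0672+0.1449²/2)·2.3427) / 0.221782 = (0.200211 + 0.182023) / 0.221782 = 1.723467
d₂ = d₁ − σ√T = 1.723467 − 0.221782 = 1.501685
e^{−rT} = e^{−0.0672·2.3427} = 0.854337
N(−d₁) = 0.042402,  N(−d₂) = 0.066589
Put price V = K·e^{−rT}·N(−d₂) − S·N(−d₁) = 3.377540 − 3.075421 = 0.302119
ρ = −K·T·e^{−rT}·N(−d₂) = -7.912564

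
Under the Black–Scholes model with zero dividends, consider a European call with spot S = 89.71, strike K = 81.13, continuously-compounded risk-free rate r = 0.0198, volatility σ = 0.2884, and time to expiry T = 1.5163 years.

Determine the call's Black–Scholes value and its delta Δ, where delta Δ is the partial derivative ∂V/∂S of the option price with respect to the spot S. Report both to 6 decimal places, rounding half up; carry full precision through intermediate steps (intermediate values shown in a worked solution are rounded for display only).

price = 18.142840
Δ = 0.707186

σ√T = 0.2884·√1.5163 = 0.355130
d₁ = (ln(S/K) + (r+σ²/2)T) / (σ√T) = (ln(89.71/81.13) + (0.0198+0.2884²/2)·1.5163) / 0.355130 = (0.100529 + 0.093082) / 0.355130 = 0.545183
d₂ = d₁ − σ√T = 0.545183 − 0.355130 = 0.190052
e^{−rT} = e^{−0.0198·1.5163} = 0.970423
N(d₁) = 0.707186,  N(d₂) = 0.575366
Call price V = S·N(d₁) − K·e^{−rT}·N(d₂) = 63.441665 − 45.298825 = 18.142840
Δ = N(d₁) = 0.707186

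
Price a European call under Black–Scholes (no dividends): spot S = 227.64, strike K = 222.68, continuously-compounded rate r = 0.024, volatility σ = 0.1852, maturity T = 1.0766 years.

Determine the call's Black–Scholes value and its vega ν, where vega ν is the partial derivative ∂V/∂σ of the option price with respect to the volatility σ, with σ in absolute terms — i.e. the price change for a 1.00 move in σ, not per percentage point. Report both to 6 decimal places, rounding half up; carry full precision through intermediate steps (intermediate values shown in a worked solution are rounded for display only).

σ√T = 0.1852·√1.0766 = 0.192162
d₁ = (ln(S/K) + (r+σ²/2)T) / (σ√T) = (ln(227.64/222.68) + (0.024+0.1852²/2)·1.0766) / 0.192162 = (0.022030 + 0.044302) / 0.192162 = 0.345183
d₂ = d₁ − σ√T = 0.345183 − 0.192162 = 0.153021
e^{−rT} = e^{−0.024·1.0766} = 0.974493
N(d₁) = 0.635022,  N(d₂) = 0.560809
Call price V = S·N(d₁) − K·e^{−rT}·N(d₂) = 144.556356 − 121.695599 = 22.860757
φ(d₁) = (1/√(2π))·e^{−d₁²/2} = 0.375869
ν = S·φ(d₁)·√T = 88.779437

price = 22.860757
ν = 88.779437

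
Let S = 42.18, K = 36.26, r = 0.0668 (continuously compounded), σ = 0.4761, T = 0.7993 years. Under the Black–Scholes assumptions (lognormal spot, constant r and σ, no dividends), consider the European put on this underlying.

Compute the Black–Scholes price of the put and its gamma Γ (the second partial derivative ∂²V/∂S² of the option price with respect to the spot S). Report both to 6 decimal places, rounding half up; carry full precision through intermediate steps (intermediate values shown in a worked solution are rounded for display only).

σ√T = 0.4761·√0.7993 = 0.425650
d₁ = (ln(S/K) + (r+σ²/2)T) / (σ√T) = (ln(42.18/36.26) + (0.0668+0.4761²/2)·0.7993) / 0.425650 = (0.151231 + 0.143982) / 0.425650 = 0.693558
d₂ = d₁ − σ√T = 0.693558 − 0.425650 = 0.267908
e^{−rT} = e^{−0.0668·0.7993} = 0.948007
N(−d₁) = 0.243980,  N(−d₂) = 0.394385
Put price V = K·e^{−rT}·N(−d₂) − S·N(−d₁) = 13.556887 − 10.291062 = 3.265825
φ(d₁) = (1/√(2π))·e^{−d₁²/2} = 0.313659
Γ = φ(d₁) / (S·σ·√T) = 0.017470

price = 3.265825
Γ = 0.017470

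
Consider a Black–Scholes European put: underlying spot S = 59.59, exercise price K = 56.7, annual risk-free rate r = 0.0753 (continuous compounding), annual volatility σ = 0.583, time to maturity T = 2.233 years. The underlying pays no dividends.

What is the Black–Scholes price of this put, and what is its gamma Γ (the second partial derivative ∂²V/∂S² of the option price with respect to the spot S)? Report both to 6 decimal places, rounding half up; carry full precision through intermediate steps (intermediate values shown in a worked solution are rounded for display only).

price = 12.802466
Γ = 0.006075

σ√T = 0.583·√2.233 = 0.871190
d₁ = (ln(S/K) + (r+σ²/2)T) / (σ√T) = (ln(59.59/56.7) + (0.0753+0.583²/2)·2.233) / 0.871190 = (0.049714 + 0.547631) / 0.871190 = 0.685665
d₂ = d₁ − σ√T = 0.685665 − 0.871190 = -0.185525
e^{−rT} = e^{−0.0753·2.233} = 0.845231
N(−d₁) = 0.246462,  N(−d₂) = 0.573591
Put price V = K·e^{−rT}·N(−d₂) − S·N(−d₁) = 27.489148 − 14.686682 = 12.802466
φ(d₁) = (1/√(2π))·e^{−d₁²/2} = 0.315371
Γ = φ(d₁) / (S·σ·√T) = 0.006075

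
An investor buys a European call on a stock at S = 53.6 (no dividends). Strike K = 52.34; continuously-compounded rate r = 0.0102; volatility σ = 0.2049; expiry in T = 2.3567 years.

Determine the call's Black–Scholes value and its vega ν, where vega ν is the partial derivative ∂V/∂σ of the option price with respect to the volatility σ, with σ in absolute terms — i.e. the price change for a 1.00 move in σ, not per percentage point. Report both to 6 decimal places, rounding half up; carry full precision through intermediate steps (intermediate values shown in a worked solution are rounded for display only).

σ√T = 0.2049·√2.3567 = 0.314553
d₁ = (ln(S/K) + (r+σ²/2)T) / (σ√T) = (ln(53.6/52.34) + (0.0102+0.2049²/2)·2.3567) / 0.314553 = (0.023788 + 0.073510) / 0.314553 = 0.309322
d₂ = d₁ − σ√T = 0.309322 − 0.314553 = -0.005231
e^{−rT} = e^{−0.0102·2.3567} = 0.976248
N(d₁) = 0.621462,  N(d₂) = 0.497913
Call price V = S·N(d₁) − K·e^{−rT}·N(d₂) = 33.310357 − 25.441791 = 7.868566
φ(d₁) = (1/√(2π))·e^{−d₁²/2} = 0.380306
ν = S·φ(d₁)·√T = 31.293222

price = 7.868566
ν = 31.293222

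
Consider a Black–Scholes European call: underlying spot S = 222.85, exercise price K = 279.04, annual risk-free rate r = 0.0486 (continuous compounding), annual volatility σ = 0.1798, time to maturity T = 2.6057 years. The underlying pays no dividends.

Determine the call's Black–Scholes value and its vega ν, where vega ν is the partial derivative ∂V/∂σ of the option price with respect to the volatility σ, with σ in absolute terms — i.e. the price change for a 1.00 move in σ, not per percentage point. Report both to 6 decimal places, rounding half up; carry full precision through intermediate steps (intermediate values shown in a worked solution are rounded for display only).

σ√T = 0.1798·√2.6057 = 0.290236
d₁ = (ln(S/K) + (r+σ²/2)T) / (σ√T) = (ln(222.85/279.04) + (0.0486+0.1798²/2)·2.6057) / 0.290236 = (-0.224856 + 0.168756) / 0.290236 = -0.193293
d₂ = d₁ − σ√T = -0.193293 − 0.290236 = -0.483529
e^{−rT} = e^{−0.0486·2.6057} = 0.881053
N(d₁) = 0.423365,  N(d₂) = 0.314360
Call price V = S·N(d₁) − K·e^{−rT}·N(d₂) = 94.346845 − 77.285133 = 17.061712
φ(d₁) = (1/√(2π))·e^{−d₁²/2} = 0.391559
ν = S·φ(d₁)·√T = 140.854856

price = 17.061712
ν = 140.854856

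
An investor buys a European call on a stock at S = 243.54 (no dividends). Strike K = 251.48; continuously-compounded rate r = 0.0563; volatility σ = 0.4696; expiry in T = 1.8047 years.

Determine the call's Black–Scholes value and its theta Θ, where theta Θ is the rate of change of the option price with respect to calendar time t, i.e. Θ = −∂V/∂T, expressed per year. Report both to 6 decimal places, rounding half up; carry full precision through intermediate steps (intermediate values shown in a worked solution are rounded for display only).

σ√T = 0.4696·√1.8047 = 0.630857
d₁ = (ln(S/K) + (r+σ²/2)T) / (σ√T) = (ln(243.54/251.48) + (0.0563+0.4696²/2)·1.8047) / 0.630857 = (-0.032082 + 0.300595) / 0.630857 = 0.425631
d₂ = d₁ − σ√T = 0.425631 − 0.630857 = -0.205225
e^{−rT} = e^{−0.0563·1.8047} = 0.903387
N(d₁) = 0.664812,  N(d₂) = 0.418698
Call price V = S·N(d₁) − K·e^{−rT}·N(d₂) = 161.908256 − 95.121377 = 66.786879
φ(d₁) = (1/√(2π))·e^{−d₁²/2} = 0.364394
Θ = −S·φ(d₁)·σ/(2√T) − r·K·e^{−rT}·N(d₂) = −15.510904 − 5.355334 = -20.866238

price = 66.786879
Θ = -20.866238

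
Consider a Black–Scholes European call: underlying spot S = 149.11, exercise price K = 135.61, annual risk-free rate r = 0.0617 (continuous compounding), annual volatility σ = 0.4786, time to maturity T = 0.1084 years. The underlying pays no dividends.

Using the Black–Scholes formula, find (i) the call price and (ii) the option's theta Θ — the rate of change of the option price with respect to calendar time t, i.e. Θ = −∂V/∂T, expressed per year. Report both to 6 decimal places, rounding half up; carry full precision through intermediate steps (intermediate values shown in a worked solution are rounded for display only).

price = 17.898413
Θ = -39.216417

σ√T = 0.4786·√0.1084 = 0.157575
d₁ = (ln(S/K) + (r+σ²/2)T) / (σ√T) = (ln(149.11/135.61) + (0.0617+0.4786²/2)·0.1084) / 0.157575 = (0.094901 + 0.019103) / 0.157575 = 0.723493
d₂ = d₁ − σ√T = 0.723493 − 0.157575 = 0.565918
e^{−rT} = e^{−0.0617·0.1084} = 0.993334
N(d₁) = 0.765311,  N(d₂) = 0.714275
Call price V = S·N(d₁) − K·e^{−rT}·N(d₂) = 114.115587 − 96.217173 = 17.898413
φ(d₁) = (1/√(2π))·e^{−d₁²/2} = 0.307076
Θ = −S·φ(d₁)·σ/(2√T) − r·K·e^{−rT}·N(d₂) = −33.279817 − 5.936600 = -39.216417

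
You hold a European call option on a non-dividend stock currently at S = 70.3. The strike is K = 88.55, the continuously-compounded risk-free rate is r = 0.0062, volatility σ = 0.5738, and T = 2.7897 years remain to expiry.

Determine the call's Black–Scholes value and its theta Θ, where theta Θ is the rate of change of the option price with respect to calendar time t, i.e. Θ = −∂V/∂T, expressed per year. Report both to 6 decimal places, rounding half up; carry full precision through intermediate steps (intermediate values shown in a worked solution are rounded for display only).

σ√T = 0.5738·√2.7897 = 0.958383
d₁ = (ln(S/K) + (r+σ²/2)T) / (σ√T) = (ln(70.3/88.55) + (0.0062+0.5738²/2)·2.7897) / 0.958383 = (-0.230796 + 0.476546) / 0.958383 = 0.256421
d₂ = d₁ − σ√T = 0.256421 − 0.958383 = -0.701962
e^{−rT} = e^{−0.0062·2.7897} = 0.982853
N(d₁) = 0.601187,  N(d₂) = 0.241351
Call price V = S·N(d₁) − K·e^{−rT}·N(d₂) = 42.263464 − 21.005198 = 21.258265
φ(d₁) = (1/√(2π))·e^{−d₁²/2} = 0.386040
Θ = −S·φ(d₁)·σ/(2√T) − r·K·e^{−rT}·N(d₂) = −4.661647 − 0.130232 = -4.791879

price = 21.258265
Θ = -4.791879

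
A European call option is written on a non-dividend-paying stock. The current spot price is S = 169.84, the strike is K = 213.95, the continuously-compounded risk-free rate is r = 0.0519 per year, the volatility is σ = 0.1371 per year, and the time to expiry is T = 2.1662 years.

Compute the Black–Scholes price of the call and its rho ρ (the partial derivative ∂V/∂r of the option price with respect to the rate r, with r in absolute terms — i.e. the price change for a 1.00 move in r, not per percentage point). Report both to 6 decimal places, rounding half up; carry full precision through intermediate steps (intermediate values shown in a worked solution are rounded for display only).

σ√T = 0.1371·√2.1662 = 0.201784
d₁ = (ln(S/K) + (r+σ²/2)T) / (σ√T) = (ln(169.84/213.95) + (0.0519+0.1371²/2)·2.1662) / 0.201784 = (-0.230886 + 0.132784) / 0.201784 = -0.486170
d₂ = d₁ − σ√T = -0.486170 − 0.201784 = -0.687954
e^{−rT} = e^{−0.0519·2.1662} = 0.893664
N(d₁) = 0.313423,  N(d₂) = 0.245741
Call price V = S·N(d₁) − K·e^{−rT}·N(d₂) = 53.231809 − 46.985486 = 6.246323
ρ = K·T·e^{−rT}·N(d₂) = 101.779960

price = 6.246323
ρ = 101.779960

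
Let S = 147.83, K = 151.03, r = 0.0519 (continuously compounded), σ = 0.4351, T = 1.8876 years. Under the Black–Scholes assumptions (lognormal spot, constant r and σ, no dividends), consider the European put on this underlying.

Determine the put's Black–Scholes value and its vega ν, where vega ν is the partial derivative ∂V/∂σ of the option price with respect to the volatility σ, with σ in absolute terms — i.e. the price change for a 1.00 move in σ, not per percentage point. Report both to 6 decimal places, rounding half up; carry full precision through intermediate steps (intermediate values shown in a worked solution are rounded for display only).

price = 28.275384
ν = 73.968142

σ√T = 0.4351·√1.8876 = 0.597784
d₁ = (ln(S/K) + (r+σ²/2)T) / (σ√T) = (ln(147.83/151.03) + (0.0519+0.4351²/2)·1.8876) / 0.597784 = (-0.021416 + 0.276639) / 0.597784 = 0.426950
d₂ = d₁ − σ√T = 0.426950 − 0.597784 = -0.170834
e^{−rT} = e^{−0.0519·1.8876} = 0.906679
N(−d₁) = 0.334708,  N(−d₂) = 0.567823
Put price V = K·e^{−rT}·N(−d₂) − S·N(−d₁) = 77.755263 − 49.479880 = 28.275384
φ(d₁) = (1/√(2π))·e^{−d₁²/2} = 0.364189
ν = S·φ(d₁)·√T = 73.968142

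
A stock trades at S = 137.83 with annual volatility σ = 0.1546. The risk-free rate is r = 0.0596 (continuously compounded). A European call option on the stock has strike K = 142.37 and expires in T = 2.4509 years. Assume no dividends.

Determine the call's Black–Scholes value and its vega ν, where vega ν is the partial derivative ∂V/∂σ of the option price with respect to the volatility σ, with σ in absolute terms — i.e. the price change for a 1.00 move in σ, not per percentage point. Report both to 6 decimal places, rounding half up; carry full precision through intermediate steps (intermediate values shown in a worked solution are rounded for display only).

σ√T = 0.1546·√2.4509 = 0.242032
d₁ = (ln(S/K) + (r+σ²/2)T) / (σ√T) = (ln(137.83/142.37) + (0.0596+0.1546²/2)·2.4509) / 0.242032 = (-0.032408 + 0.175363) / 0.242032 = 0.590646
d₂ = d₁ − σ√T = 0.590646 − 0.242032 = 0.348614
e^{−rT} = e^{−0.0596·2.4509} = 0.864094
N(d₁) = 0.722621,  N(d₂) = 0.636311
Call price V = S·N(d₁) − K·e^{−rT}·N(d₂) = 99.598875 − 78.279604 = 21.319271
φ(d₁) = (1/√(2π))·e^{−d₁²/2} = 0.335085
ν = S·φ(d₁)·√T = 72.303956

price = 21.319271
ν = 72.303956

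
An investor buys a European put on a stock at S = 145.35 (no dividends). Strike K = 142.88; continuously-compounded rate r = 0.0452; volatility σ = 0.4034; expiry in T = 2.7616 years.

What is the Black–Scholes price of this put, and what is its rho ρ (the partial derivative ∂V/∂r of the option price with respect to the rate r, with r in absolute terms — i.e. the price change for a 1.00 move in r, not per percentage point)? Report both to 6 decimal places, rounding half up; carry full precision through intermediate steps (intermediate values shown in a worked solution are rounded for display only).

price = 26.778337
ρ = -191.241671

σ√T = 0.4034·√2.7616 = 0.670373
d₁ = (ln(S/K) + (r+σ²/2)T) / (σ√T) = (ln(145.35/142.88) + (0.0452+0.4034²/2)·2.7616) / 0.670373 = (0.017140 + 0.349524) / 0.670373 = 0.546955
d₂ = d₁ − σ√T = 0.546955 − 0.670373 = -0.123418
e^{−rT} = e^{−0.0452·2.7616} = 0.882652
N(−d₁) = 0.292205,  N(−d₂) = 0.549112
Put price V = K·e^{−rT}·N(−d₂) − S·N(−d₁) = 69.250315 − 42.471979 = 26.778337
ρ = −K·T·e^{−rT}·N(−d₂) = -191.241671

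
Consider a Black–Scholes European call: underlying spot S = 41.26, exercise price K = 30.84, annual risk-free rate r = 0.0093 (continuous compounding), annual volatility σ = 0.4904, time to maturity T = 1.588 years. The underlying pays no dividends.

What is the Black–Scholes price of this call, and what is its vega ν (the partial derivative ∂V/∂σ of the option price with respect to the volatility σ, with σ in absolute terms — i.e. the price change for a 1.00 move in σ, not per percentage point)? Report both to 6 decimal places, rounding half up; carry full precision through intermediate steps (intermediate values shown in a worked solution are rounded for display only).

σ√T = 0.4904·√1.588 = 0.617982
d₁ = (ln(S/K) + (r+σ²/2)T) / (σ√T) = (ln(41.26/30.84) + (0.0093+0.4904²/2)·1.588) / 0.617982 = (0.291081 + 0.205719) / 0.617982 = 0.803907
d₂ = d₁ − σ√T = 0.803907 − 0.617982 = 0.185926
e^{−rT} = e^{−0.0093·1.588} = 0.985340
N(d₁) = 0.789275,  N(d₂) = 0.573748
Call price V = S·N(d₁) − K·e^{−rT}·N(d₂) = 32.565476 − 17.435003 = 15.130473
φ(d₁) = (1/√(2π))·e^{−d₁²/2} = 0.288785
ν = S·φ(d₁)·√T = 15.015142

price = 15.130473
ν = 15.015142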